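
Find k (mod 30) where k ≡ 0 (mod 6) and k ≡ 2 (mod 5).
M = 6 × 5 = 30. M₁ = 5, y₁ ≡ 5 (mod 6). M₂ = 6, y₂ ≡ 1 (mod 5). k = 0×5×5 + 2×6×1 ≡ 12 (mod 30)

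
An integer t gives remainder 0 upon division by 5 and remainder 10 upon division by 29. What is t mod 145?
M = 5 × 29 = 145. M₁ = 29, y₁ ≡ 4 mod 5. M₂ = 5, y₂ ≡ 6 mod 29. t = 0×29×4 + 10×5×6 ≡ 10 mod 145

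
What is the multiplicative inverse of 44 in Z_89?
Since 89 is prime, by Fermat 44^(-1) ≡ 44^{87} ≡ 87 (mod 89). Verify: 44 × 87 = 3828 ≡ 1 (mod 89)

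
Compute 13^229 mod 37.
Using Fermat: 13^{36} ≡ 1 mod 37. 229 ≡ 13 mod 36. So 13^{229} ≡ 13^{13} ≡ 19 mod 37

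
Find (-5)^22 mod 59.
By repeated squaring mod 59: (-5)^{1}≡54, (-5)^{2}≡25, (-5)^{4}≡35, (-5)^{8}≡45, (-5)^{16}≡19. Then (-5)^{22} = (-5)^{16+4+2} ≡ 19 × 35 × 25 ≡ 46 mod 59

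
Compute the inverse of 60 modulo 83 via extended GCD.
Extended GCD: 60(18) + 83(-13) = 1. So 60^(-1) ≡ 18 (mod 83). Verify: 60 × 18 = 1080 ≡ 1 (mod 83)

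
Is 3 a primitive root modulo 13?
3^{3} ≡ 1 (mod 13) and 3 < 12, so ord_13(3) = 3 ≠ 12 and 3 is not a primitive root.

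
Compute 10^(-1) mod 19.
Since 19 is prime, by Fermat 10^(-1) ≡ 10^{17} ≡ 2 mod 19. Verify: 10 × 2 = 20 ≡ 1 mod 19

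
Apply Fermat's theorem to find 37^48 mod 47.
By Fermat: 37^{46} ≡ 1 mod 47. So 37^{48} = 37^{46} · 37^{2} ≡ 37^{2} ≡ 6 mod 47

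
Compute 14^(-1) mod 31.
Since 31 is prime, by Fermat 14^(-1) ≡ 14^{29} ≡ 20 mod 31. Verify: 14 × 20 = 280 ≡ 1 mod 31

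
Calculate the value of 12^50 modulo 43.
Using Fermat: 12^{42} ≡ 1 mod 43. 50 ≡ 8 mod 42. So 12^{50} ≡ 12^{8} ≡ 14 mod 43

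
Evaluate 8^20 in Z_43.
By repeated squaring (mod 43): 8^{1}≡8, 8^{2}≡21, 8^{4}≡11, 8^{8}≡35, 8^{16}≡21. Then 8^{20} = 8^{16+4} ≡ 21 × 11 ≡ 16 (mod 43)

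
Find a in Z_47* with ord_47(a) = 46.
5 has order 46 mod 47 since 5^{46} ≡ 1 (mod 47) and no smaller power works.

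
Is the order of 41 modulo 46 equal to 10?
Powers of 41 mod 46: 41^1≡41, 41^2≡25, 41^3≡13, 41^4≡27, 41^5≡3, 41^6≡31, 41^7≡29, 41^8≡39, 41^9≡35, 41^10≡9, 41^11≡1. 41^10≡9≢1, so ord ≠ 10. No, the actual order is 11.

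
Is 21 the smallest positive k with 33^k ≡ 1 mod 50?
Powers of 33 mod 50: 33^1≡33, 33^2≡39, 33^3≡37, 33^4≡21, 33^5≡43, 33^6≡19, 33^7≡27, 33^8≡41, 33^9≡3, 33^10≡49, 33^11≡17, 33^12≡11, 33^13≡13, 33^14≡29, 33^15≡7, 33^16≡31, 33^17≡23, 33^18≡9, 33^19≡47, 33^20≡1. Already 33^20≡1, so the order is 20 < 21. No, the actual order is 20.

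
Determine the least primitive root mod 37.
g = 2. For each prime q|36: 2^{18}≡36, 2^{12}≡26, none ≡ 1, so ord_37(2) = 36 and 2 is a primitive root.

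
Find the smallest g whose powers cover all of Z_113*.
g = 3. For each prime q|112: 3^{56}≡112, 3^{16}≡49, none ≡ 1, so ord_113(3) = 112 and 3 is a primitive root.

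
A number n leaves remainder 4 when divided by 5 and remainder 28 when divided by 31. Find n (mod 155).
M = 5 × 31 = 155. M₁ = 31, y₁ ≡ 1 (mod 5). M₂ = 5, y₂ ≡ 25 (mod 31). n = 4×31×1 + 28×5×25 ≡ 59 (mod 155)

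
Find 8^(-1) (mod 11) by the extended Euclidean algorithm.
Extended GCD: 8(-4) + 11(3) = 1. So 8^(-1) ≡ -4 ≡ 7 (mod 11). Verify: 8 × 7 = 56 ≡ 1 (mod 11)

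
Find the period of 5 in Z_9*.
Powers of 5 mod 9: 5^1≡5, 5^2≡7, 5^3≡8, 5^4≡4, 5^5≡2, 5^6≡1. ord_9(5) = 6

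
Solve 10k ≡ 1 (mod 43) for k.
Since 43 is prime, by Fermat 10^(-1) ≡ 10^{41} ≡ 13 (mod 43). Verify: 10 × 13 = 130 ≡ 1 (mod 43)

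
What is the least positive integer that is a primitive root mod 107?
g = 2. For each prime q|106: 2^{53}≡106, 2^{2}≡4, none ≡ 1, so ord_107(2) = 106 and 2 is a primitive root.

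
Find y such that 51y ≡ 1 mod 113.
Since 113 is prime, by Fermat 51^(-1) ≡ 51^{111} ≡ 82 mod 113. Verify: 51 × 82 = 4182 ≡ 1 mod 113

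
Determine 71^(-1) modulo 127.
Since 127 is prime, by Fermat 71^(-1) ≡ 71^{125} ≡ 34 mod 127. Verify: 71 × 34 = 2414 ≡ 1 mod 127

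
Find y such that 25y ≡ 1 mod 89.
Since 89 is prime, by Fermat 25^(-1) ≡ 25^{87} ≡ 57 mod 89. Verify: 25 × 57 = 1425 ≡ 1 mod 89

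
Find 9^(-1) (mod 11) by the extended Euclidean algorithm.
Extended GCD: 9(5) + 11(-4) = 1. So 9^(-1) ≡ 5 (mod 11). Verify: 9 × 5 = 45 ≡ 1 (mod 11)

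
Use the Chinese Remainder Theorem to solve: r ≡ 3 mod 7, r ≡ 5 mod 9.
M = 7 × 9 = 63. M₁ = 9, y₁ ≡ 4 mod 7. M₂ = 7, y₂ ≡ 4 mod 9. r = 3×9×4 + 5×7×4 ≡ 59 mod 63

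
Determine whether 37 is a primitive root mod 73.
37^{9} ≡ 1 (mod 73) and 9 < 72, so ord_73(37) = 9 ≠ 72 and 37 is not a primitive root.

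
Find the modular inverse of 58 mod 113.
Since 113 is prime, by Fermat 58^(-1) ≡ 58^{111} ≡ 76 mod 113. Verify: 58 × 76 = 4408 ≡ 1 mod 113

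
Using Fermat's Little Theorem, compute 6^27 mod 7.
By Fermat: 6^{6} ≡ 1 mod 7. 27 = 4×6 + 3. So 6^{27} ≡ 6^{3} ≡ 6 mod 7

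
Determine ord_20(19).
Powers of 19 mod 20: 19^1≡19, 19^2≡1. So the order of 19 is 2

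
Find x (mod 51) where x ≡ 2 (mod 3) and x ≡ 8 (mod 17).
M = 3 × 17 = 51. M₁ = 17, y₁ ≡ 2 (mod 3). M₂ = 3, y₂ ≡ 6 (mod 17). x = 2×17×2 + 8×3×6 ≡ 8 (mod 51)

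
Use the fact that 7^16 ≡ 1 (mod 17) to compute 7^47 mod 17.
By Fermat: 7^{16} ≡ 1 (mod 17). 47 = 2×16 + 15. So 7^{47} ≡ 7^{15} ≡ 5 (mod 17)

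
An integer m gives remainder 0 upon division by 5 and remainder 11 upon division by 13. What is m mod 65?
M = 5 × 13 = 65. M₁ = 13, y₁ ≡ 2 mod 5. M₂ = 5, y₂ ≡ 8 mod 13. m = 0×13×2 + 11×5×8 ≡ 50 mod 65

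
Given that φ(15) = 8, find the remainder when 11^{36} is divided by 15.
By Euler: 11^{8} ≡ 1 mod 15 since gcd(11, 15) = 1. 36 = 4×8 + 4. So 11^{36} ≡ 11^{4} ≡ 1 mod 15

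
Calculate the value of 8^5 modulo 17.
By repeated squaring mod 17: 8^{1}≡8, 8^{2}≡13, 8^{4}≡16. Then 8^{5} = 8^{4+1} ≡ 16 × 8 ≡ 9 mod 17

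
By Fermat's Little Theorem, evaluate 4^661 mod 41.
By Fermat: 4^{40} ≡ 1 mod 41. 661 ≡ 21 mod 40. So 4^{661} ≡ 4^{21} ≡ 4 mod 41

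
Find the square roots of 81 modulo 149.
The square roots of 81 mod 149 are 140 and 9. Verify: 140² = 19600 ≡ 81 mod 149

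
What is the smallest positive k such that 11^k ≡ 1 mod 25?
Powers of 11 mod 25: 11^1≡11, 11^2≡21, 11^3≡6, 11^4≡16, 11^5≡1. ord_25(11) = 5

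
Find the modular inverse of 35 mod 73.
Since 73 is prime, by Fermat 35^(-1) ≡ 35^{71} ≡ 48 mod 73. Verify: 35 × 48 = 1680 ≡ 1 mod 73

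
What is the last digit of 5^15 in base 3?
Using Fermat: 5^{2} ≡ 1 (mod 3). 15 ≡ 1 (mod 2). So 5^{15} ≡ 5^{1} ≡ 2 (mod 3)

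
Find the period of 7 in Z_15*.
Powers of 7 mod 15: 7^1≡7, 7^2≡4, 7^3≡13, 7^4≡1. Order = 4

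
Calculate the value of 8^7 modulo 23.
By repeated squaring mod 23: 8^{1}≡8, 8^{2}≡18, 8^{4}≡2. Then 8^{7} = 8^{4+2+1} ≡ 2 × 18 × 8 ≡ 12 mod 23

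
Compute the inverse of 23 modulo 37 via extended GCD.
Extended GCD: 23(-8) + 37(5) = 1. So 23^(-1) ≡ -8 ≡ 29 (mod 37). Verify: 23 × 29 = 667 ≡ 1 (mod 37)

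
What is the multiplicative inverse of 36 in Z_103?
Since 103 is prime, by Fermat 36^(-1) ≡ 36^{101} ≡ 83 (mod 103). Verify: 36 × 83 = 2988 ≡ 1 (mod 103)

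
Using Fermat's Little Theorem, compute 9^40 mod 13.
By Fermat: 9^{12} ≡ 1 (mod 13). 40 = 3×12 + 4. So 9^{40} ≡ 9^{4} ≡ 9 (mod 13)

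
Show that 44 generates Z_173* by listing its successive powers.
44^1, 44^2, ..., 44^{172} mod 173: [44, 33, 68, 51, 168, 126, 8, 6, 91, 25, 62, 133, 143, 64, 48, 36, 27, 150, 26, 106, 166, 38, 115, 43, 162, 35, 156, 117, 131, 55, 171, 85, 107, 37, 71, 10, 94, 157, 161, 164, 123, 49, 80, 60, 45, 77, 101, 119, 46, 121, 134, 14, 97, 116, 87, 22, 103, 34, 112, 84, 63, 4, 3, 132, 99, 31, 153, 158, 32, 24, 18, 100, 75, 13, 53, 83, 19, 144, 108, 81, 104, 78, 145, 152, 114, 172, 129, 140, 105, 122, 5, 47, 165, 167, 82, 148, 111, 40, 30, 109, 125, 137, 146, 23, 147, 67, 7, 135, 58, 130, 11, 138, 17, 56, 42, 118, 2, 88, 66, 136, 102, 163, 79, 16, 12, 9, 50, 124, 93, 113, 128, 96, 72, 54, 127, 52, 39, 159, 76, 57, 86, 151, 70, 139, 61, 89, 110, 169, 170, 41, 74, 142, 20, 15, 141, 149, 155, 73, 98, 160, 120, 90, 154, 29, 65, 92, 69, 95, 28, 21, 59, 1]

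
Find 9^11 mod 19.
By repeated squaring mod 19: 9^{1}≡9, 9^{2}≡5, 9^{4}≡6, 9^{8}≡17. Then 9^{11} = 9^{8+2+1} ≡ 17 × 5 × 9 ≡ 5 mod 19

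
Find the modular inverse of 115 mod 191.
Since 191 is prime, by Fermat 115^(-1) ≡ 115^{189} ≡ 98 mod 191. Verify: 115 × 98 = 11270 ≡ 1 mod 191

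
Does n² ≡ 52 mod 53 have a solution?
By Euler's criterion: 52^{26} ≡ 1 mod 53. Since this equals 1, 52 is a QR.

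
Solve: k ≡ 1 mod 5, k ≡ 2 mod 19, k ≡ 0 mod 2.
M = 5 × 19 × 2 = 190. M₁ = 38, y₁ ≡ 2 mod 5. M₂ = 10, y₂ ≡ 2 mod 19. M₃ = 95, y₃ ≡ 1 mod 2. k = 1×38×2 + 2×10×2 + 0×95×1 ≡ 116 mod 190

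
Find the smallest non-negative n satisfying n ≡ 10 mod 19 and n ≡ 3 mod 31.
M = 19 × 31 = 589. M₁ = 31, y₁ ≡ 8 mod 19. M₂ = 19, y₂ ≡ 18 mod 31. n = 10×31×8 + 3×19×18 ≡ 561 mod 589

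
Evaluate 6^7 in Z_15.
By repeated squaring (mod 15): 6^{1}≡6, 6^{2}≡6, 6^{4}≡6. Then 6^{7} = 6^{4+2+1} ≡ 6 × 6 × 6 ≡ 6 (mod 15)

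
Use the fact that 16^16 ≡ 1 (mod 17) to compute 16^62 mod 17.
By Fermat: 16^{16} ≡ 1 (mod 17). 62 = 3×16 + 14. So 16^{62} ≡ 16^{14} ≡ 1 (mod 17)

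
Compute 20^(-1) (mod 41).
Since 41 is prime, by Fermat 20^(-1) ≡ 20^{39} ≡ 39 (mod 41). Verify: 20 × 39 = 780 ≡ 1 (mod 41)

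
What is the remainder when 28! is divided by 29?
By Wilson's theorem, (28)! ≡ -1 ≡ 28 mod 29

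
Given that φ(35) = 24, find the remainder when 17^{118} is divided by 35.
By Euler: 17^{24} ≡ 1 mod 35 since gcd(17, 35) = 1. 118 = 4×24 + 22. So 17^{118} ≡ 17^{22} ≡ 4 mod 35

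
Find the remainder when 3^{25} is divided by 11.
By Fermat: 3^{10} ≡ 1 (mod 11). 25 = 2×10 + 5. So 3^{25} ≡ 3^{5} ≡ 1 (mod 11)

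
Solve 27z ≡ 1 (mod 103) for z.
Since 103 is prime, by Fermat 27^(-1) ≡ 27^{101} ≡ 42 (mod 103). Verify: 27 × 42 = 1134 ≡ 1 (mod 103)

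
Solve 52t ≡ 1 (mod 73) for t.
Since 73 is prime, by Fermat 52^(-1) ≡ 52^{71} ≡ 66 (mod 73). Verify: 52 × 66 = 3432 ≡ 1 (mod 73)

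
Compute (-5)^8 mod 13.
By repeated squaring mod 13: (-5)^{1}≡8, (-5)^{2}≡12, (-5)^{4}≡1, (-5)^{8}≡1. So (-5)^{8} ≡ 1 mod 13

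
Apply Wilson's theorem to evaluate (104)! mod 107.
(106)! = (104)! × (105) × (106) ≡ -1 (mod 107). So (104)! ≡ -1 × [(106)(105)]^(-1) ≡ 53 (mod 107)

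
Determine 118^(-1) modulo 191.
Since 191 is prime, by Fermat 118^(-1) ≡ 118^{189} ≡ 34 (mod 191). Verify: 118 × 34 = 4012 ≡ 1 (mod 191)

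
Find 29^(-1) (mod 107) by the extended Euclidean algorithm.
Extended GCD: 29(48) + 107(-13) = 1. So 29^(-1) ≡ 48 (mod 107). Verify: 29 × 48 = 1392 ≡ 1 (mod 107)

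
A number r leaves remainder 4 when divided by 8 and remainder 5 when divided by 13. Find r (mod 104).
M = 8 × 13 = 104. M₁ = 13, y₁ ≡ 5 (mod 8). M₂ = 8, y₂ ≡ 5 (mod 13). r = 4×13×5 + 5×8×5 ≡ 44 (mod 104)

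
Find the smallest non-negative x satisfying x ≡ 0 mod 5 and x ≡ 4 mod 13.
M = 5 × 13 = 65. M₁ = 13, y₁ ≡ 2 mod 5. M₂ = 5, y₂ ≡ 8 mod 13. x = 0×13×2 + 4×5×8 ≡ 30 mod 65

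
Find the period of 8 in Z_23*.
Powers of 8 mod 23: 8^1≡8, 8^2≡18, 8^3≡6, 8^4≡2, 8^5≡16, 8^6≡13, 8^7≡12, 8^8≡4, 8^9≡9, 8^10≡3, 8^11≡1. Order = 11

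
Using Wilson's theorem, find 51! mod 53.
(52)! = (51)! × (52) ≡ -1 mod 53. So (51)! ≡ -1 × (52)^(-1) ≡ (-1)×(-1) = 1 mod 53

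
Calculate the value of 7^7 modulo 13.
By repeated squaring (mod 13): 7^{1}≡7, 7^{2}≡10, 7^{4}≡9. Then 7^{7} = 7^{4+2+1} ≡ 9 × 10 × 7 ≡ 6 (mod 13)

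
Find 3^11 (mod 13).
By repeated squaring (mod 13): 3^{1}≡3, 3^{2}≡9, 3^{4}≡3, 3^{8}≡9. Then 3^{11} = 3^{8+2+1} ≡ 9 × 9 × 3 ≡ 9 (mod 13)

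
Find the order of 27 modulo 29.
Powers of 27 mod 29: 27^1≡27, 27^2≡4, 27^3≡21, 27^4≡16, 27^5≡26, 27^6≡6, 27^7≡17, 27^8≡24, 27^9≡10, 27^10≡9, 27^11≡11, 27^12≡7, 27^13≡15, 27^14≡28, 27^15≡2, 27^16≡25, 27^17≡8, 27^18≡13, 27^19≡3, 27^20≡23, 27^21≡12, 27^22≡5, 27^23≡19, 27^24≡20, 27^25≡18, 27^26≡22, 27^27≡14, 27^28≡1. ord_29(27) = 28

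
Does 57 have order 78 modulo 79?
57^{26} ≡ 1 (mod 79) and 26 < 78, so ord_79(57) = 26 ≠ 78 and 57 is not a primitive root.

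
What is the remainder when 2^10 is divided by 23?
By repeated squaring mod 23: 2^{1}≡2, 2^{2}≡4, 2^{4}≡16, 2^{8}≡3. Then 2^{10} = 2^{8+2} ≡ 3 × 4 ≡ 12 mod 23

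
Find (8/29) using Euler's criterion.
(8/29) = 8^{14} mod 29 = -1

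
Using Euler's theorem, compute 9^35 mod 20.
By Euler: 9^{8} ≡ 1 mod 20 since gcd(9, 20) = 1. 35 = 4×8 + 3. So 9^{35} ≡ 9^{3} ≡ 9 mod 20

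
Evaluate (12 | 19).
(12/19) = 12^{9} mod 19 = -1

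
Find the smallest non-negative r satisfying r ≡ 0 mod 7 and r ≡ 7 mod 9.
M = 7 × 9 = 63. M₁ = 9, y₁ ≡ 4 mod 7. M₂ = 7, y₂ ≡ 4 mod 9. r = 0×9×4 + 7×7×4 ≡ 7 mod 63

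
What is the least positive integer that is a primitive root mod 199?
g = 3. Powers: [3, 9, 27, 81, 44, 132, ...] generates all 198 non-zero residues.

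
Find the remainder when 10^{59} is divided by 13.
By Fermat: 10^{12} ≡ 1 mod 13. 59 = 4×12 + 11. So 10^{59} ≡ 10^{11} ≡ 4 mod 13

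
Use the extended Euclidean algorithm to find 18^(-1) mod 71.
Extended GCD: 18(4) + 71(-1) = 1. So 18^(-1) ≡ 4 (mod 71). Verify: 18 × 4 = 72 ≡ 1 (mod 71)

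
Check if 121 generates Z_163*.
121^{81} ≡ 1 (mod 163) and 81 < 162, so ord_163(121) = 81 ≠ 162 and 121 is not a primitive root.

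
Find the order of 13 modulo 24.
Powers of 13 mod 24: 13^1≡13, 13^2≡1. Order = 2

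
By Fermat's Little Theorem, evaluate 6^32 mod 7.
By Fermat: 6^{6} ≡ 1 mod 7. 32 = 5×6 + 2. So 6^{32} ≡ 6^{2} ≡ 1 mod 7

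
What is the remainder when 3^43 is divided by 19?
Using Fermat: 3^{18} ≡ 1 mod 19. 43 ≡ 7 mod 18. So 3^{43} ≡ 3^{7} ≡ 2 mod 19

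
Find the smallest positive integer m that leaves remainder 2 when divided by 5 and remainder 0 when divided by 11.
M = 5 × 11 = 55. M₁ = 11, y₁ ≡ 1 (mod 5). M₂ = 5, y₂ ≡ 9 (mod 11). m = 2×11×1 + 0×5×9 ≡ 22 (mod 55)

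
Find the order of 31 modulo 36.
Powers of 31 mod 36: 31^1≡31, 31^2≡25, 31^3≡19, 31^4≡13, 31^5≡7, 31^6≡1. So the order of 31 is 6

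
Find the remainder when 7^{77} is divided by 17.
By Fermat: 7^{16} ≡ 1 mod 17. 77 = 4×16 + 13. So 7^{77} ≡ 7^{13} ≡ 6 mod 17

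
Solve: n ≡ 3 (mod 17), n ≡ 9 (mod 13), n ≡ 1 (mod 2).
M = 17 × 13 × 2 = 442. M₁ = 26, y₁ ≡ 2 (mod 17). M₂ = 34, y₂ ≡ 5 (mod 13). M₃ = 221, y₃ ≡ 1 (mod 2). n = 3×26×2 + 9×34×5 + 1×221×1 ≡ 139 (mod 442)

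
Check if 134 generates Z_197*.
134^{98} ≡ 1 (mod 197) and 98 < 196, so ord_197(134) = 98 ≠ 196 and 134 is not a primitive root.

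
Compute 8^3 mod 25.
8^{3} = 512 ≡ 12 mod 25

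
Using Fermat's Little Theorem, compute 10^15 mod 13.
By Fermat: 10^{12} ≡ 1 mod 13. So 10^{15} = 10^{12} · 10^{3} ≡ 10^{3} ≡ 12 mod 13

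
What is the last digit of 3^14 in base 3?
By repeated squaring (mod 3): 3^{1}≡0, 3^{2}≡0, 3^{4}≡0, 3^{8}≡0. Then 3^{14} = 3^{8+4+2} ≡ 0 × 0 × 0 ≡ 0 (mod 3)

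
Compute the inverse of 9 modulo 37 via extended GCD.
Extended GCD: 9(-4) + 37(1) = 1. So 9^(-1) ≡ -4 ≡ 33 mod 37. Verify: 9 × 33 = 297 ≡ 1 mod 37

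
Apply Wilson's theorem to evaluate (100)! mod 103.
(102)! = (100)! × (101) × (102) ≡ -1 (mod 103). So (100)! ≡ -1 × [(102)(101)]^(-1) ≡ 51 (mod 103)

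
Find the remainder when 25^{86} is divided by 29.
By Fermat: 25^{28} ≡ 1 mod 29. 86 = 3×28 + 2. So 25^{86} ≡ 25^{2} ≡ 16 mod 29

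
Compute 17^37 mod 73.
By repeated squaring (mod 73): 17^{1}≡17, 17^{2}≡70, 17^{4}≡9, 17^{8}≡8, 17^{16}≡64, 17^{32}≡8. Then 17^{37} = 17^{32+4+1} ≡ 8 × 9 × 17 ≡ 56 (mod 73)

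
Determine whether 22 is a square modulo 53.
By Euler's criterion: 22^{26} ≡ 52 (mod 53). Since this equals -1 (≡ 52), 22 is not a QR.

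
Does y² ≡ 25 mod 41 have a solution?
By Euler's criterion: 25^{20} ≡ 1 mod 41. Since this equals 1, 25 is a QR.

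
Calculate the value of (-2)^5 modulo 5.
Using Fermat: (-2)^{4} ≡ 1 (mod 5). 5 ≡ 1 (mod 4). So (-2)^{5} ≡ (-2)^{1} ≡ 3 (mod 5)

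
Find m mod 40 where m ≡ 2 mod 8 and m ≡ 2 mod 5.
M = 8 × 5 = 40. M₁ = 5, y₁ ≡ 5 mod 8. M₂ = 8, y₂ ≡ 2 mod 5. m = 2×5×5 + 2×8×2 ≡ 2 mod 40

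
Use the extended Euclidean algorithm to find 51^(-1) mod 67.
Extended GCD: 51(-21) + 67(16) = 1. So 51^(-1) ≡ -21 ≡ 46 (mod 67). Verify: 51 × 46 = 2346 ≡ 1 (mod 67)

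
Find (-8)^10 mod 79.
By repeated squaring mod 79: (-8)^{1}≡71, (-8)^{2}≡64, (-8)^{4}≡67, (-8)^{8}≡65. Then (-8)^{10} = (-8)^{8+2} ≡ 65 × 64 ≡ 52 mod 79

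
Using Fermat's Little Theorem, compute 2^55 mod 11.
By Fermat: 2^{10} ≡ 1 (mod 11). 55 = 5×10 + 5. So 2^{55} ≡ 2^{5} ≡ 10 (mod 11)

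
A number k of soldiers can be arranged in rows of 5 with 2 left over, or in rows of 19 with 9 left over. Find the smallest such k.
M = 5 × 19 = 95. M₁ = 19, y₁ ≡ 4 mod 5. M₂ = 5, y₂ ≡ 4 mod 19. k = 2×19×4 + 9×5×4 ≡ 47 mod 95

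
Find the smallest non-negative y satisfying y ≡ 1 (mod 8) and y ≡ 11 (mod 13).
M = 8 × 13 = 104. M₁ = 13, y₁ ≡ 5 (mod 8). M₂ = 8, y₂ ≡ 5 (mod 13). y = 1×13×5 + 11×8×5 ≡ 89 (mod 104)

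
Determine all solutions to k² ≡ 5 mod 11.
The square roots of 5 mod 11 are 4 and 7. Verify: 4² = 16 ≡ 5 mod 11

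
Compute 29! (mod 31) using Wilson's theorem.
(30)! = (29)! × (30) ≡ -1 (mod 31). So (29)! ≡ -1 × (30)^(-1) ≡ (-1)×(-1) = 1 (mod 31)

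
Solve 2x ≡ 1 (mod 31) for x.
Since 31 is prime, by Fermat 2^(-1) ≡ 2^{29} ≡ 16 (mod 31). Verify: 2 × 16 = 32 ≡ 1 (mod 31)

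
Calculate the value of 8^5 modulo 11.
By repeated squaring mod 11: 8^{1}≡8, 8^{2}≡9, 8^{4}≡4. Then 8^{5} = 8^{4+1} ≡ 4 × 8 ≡ 10 mod 11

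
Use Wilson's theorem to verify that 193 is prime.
(192)! mod 193 = 192. Since this equals -1 mod 193, Wilson confirms 193 is prime.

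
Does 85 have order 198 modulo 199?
85^{22} ≡ 1 mod 199 and 22 < 198, so ord_199(85) = 22 ≠ 198 and 85 is not a primitive root.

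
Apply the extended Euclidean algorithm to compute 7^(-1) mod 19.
Extended GCD: 7(-8) + 19(3) = 1. So 7^(-1) ≡ -8 ≡ 11 mod 19. Verify: 7 × 11 = 77 ≡ 1 mod 19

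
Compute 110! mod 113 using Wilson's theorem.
(112)! = (110)! × (111) × (112) ≡ -1 mod 113. So (110)! ≡ -1 × [(112)(111)]^(-1) ≡ 56 mod 113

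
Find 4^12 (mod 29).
By repeated squaring (mod 29): 4^{1}≡4, 4^{2}≡16, 4^{4}≡24, 4^{8}≡25. Then 4^{12} = 4^{8+4} ≡ 25 × 24 ≡ 20 (mod 29)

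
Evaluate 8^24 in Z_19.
Using Fermat: 8^{18} ≡ 1 mod 19. 24 ≡ 6 mod 18. So 8^{24} ≡ 8^{6} ≡ 1 mod 19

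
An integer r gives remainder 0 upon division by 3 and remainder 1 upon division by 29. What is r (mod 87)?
M = 3 × 29 = 87. M₁ = 29, y₁ ≡ 2 (mod 3). M₂ = 3, y₂ ≡ 10 (mod 29). r = 0×29×2 + 1×3×10 ≡ 30 (mod 87)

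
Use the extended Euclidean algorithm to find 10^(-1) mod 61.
Extended GCD: 10(-6) + 61(1) = 1. So 10^(-1) ≡ -6 ≡ 55 mod 61. Verify: 10 × 55 = 550 ≡ 1 mod 61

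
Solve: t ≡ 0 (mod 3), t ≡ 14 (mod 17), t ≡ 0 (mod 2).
M = 3 × 17 × 2 = 102. M₁ = 34, y₁ ≡ 1 (mod 3). M₂ = 6, y₂ ≡ 3 (mod 17). M₃ = 51, y₃ ≡ 1 (mod 2). t = 0×34×1 + 14×6×3 + 0×51×1 ≡ 48 (mod 102)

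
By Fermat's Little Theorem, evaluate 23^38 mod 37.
By Fermat: 23^{36} ≡ 1 mod 37. So 23^{38} = 23^{36} · 23^{2} ≡ 23^{2} ≡ 11 mod 37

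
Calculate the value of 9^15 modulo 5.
Using Fermat: 9^{4} ≡ 1 (mod 5). 15 ≡ 3 (mod 4). So 9^{15} ≡ 9^{3} ≡ 4 (mod 5)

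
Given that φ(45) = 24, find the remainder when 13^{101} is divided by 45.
By Euler: 13^{24} ≡ 1 mod 45 since gcd(13, 45) = 1. 101 = 4×24 + 5. So 13^{101} ≡ 13^{5} ≡ 43 mod 45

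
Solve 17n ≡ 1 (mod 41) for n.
Since 41 is prime, by Fermat 17^(-1) ≡ 17^{39} ≡ 29 (mod 41). Verify: 17 × 29 = 493 ≡ 1 (mod 41)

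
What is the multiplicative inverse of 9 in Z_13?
Since 13 is prime, by Fermat 9^(-1) ≡ 9^{11} ≡ 3 (mod 13). Verify: 9 × 3 = 27 ≡ 1 (mod 13)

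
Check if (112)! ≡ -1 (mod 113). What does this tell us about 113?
(112)! mod 113 = 112. Since this equals -1 (mod 113), Wilson confirms 113 is prime.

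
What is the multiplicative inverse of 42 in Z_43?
Since 43 is prime, by Fermat 42^(-1) ≡ 42^{41} ≡ 42 mod 43. Verify: 42 × 42 = 1764 ≡ 1 mod 43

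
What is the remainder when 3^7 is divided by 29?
By repeated squaring (mod 29): 3^{1}≡3, 3^{2}≡9, 3^{4}≡23. Then 3^{7} = 3^{4+2+1} ≡ 23 × 9 × 3 ≡ 12 (mod 29)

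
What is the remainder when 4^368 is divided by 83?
Using Fermat: 4^{82} ≡ 1 mod 83. 368 ≡ 40 mod 82. So 4^{368} ≡ 4^{40} ≡ 21 mod 83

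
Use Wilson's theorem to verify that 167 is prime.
(166)! mod 167 = 166. Since this equals -1 (mod 167), Wilson confirms 167 is prime.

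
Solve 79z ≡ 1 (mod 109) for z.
Since 109 is prime, by Fermat 79^(-1) ≡ 79^{107} ≡ 69 (mod 109). Verify: 79 × 69 = 5451 ≡ 1 (mod 109)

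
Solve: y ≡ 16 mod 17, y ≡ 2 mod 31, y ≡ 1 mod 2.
M = 17 × 31 × 2 = 1054. M₁ = 62, y₁ ≡ 14 mod 17. M₂ = 34, y₂ ≡ 21 mod 31. M₃ = 527, y₃ ≡ 1 mod 2. y = 16×62×14 + 2×34×21 + 1×527×1 ≡ 33 mod 1054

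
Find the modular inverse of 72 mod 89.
Since 89 is prime, by Fermat 72^(-1) ≡ 72^{87} ≡ 68 (mod 89). Verify: 72 × 68 = 4896 ≡ 1 (mod 89)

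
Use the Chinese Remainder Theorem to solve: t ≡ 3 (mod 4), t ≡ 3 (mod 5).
M = 4 × 5 = 20. M₁ = 5, y₁ ≡ 1 (mod 4). M₂ = 4, y₂ ≡ 4 (mod 5). t = 3×5×1 + 3×4×4 ≡ 3 (mod 20)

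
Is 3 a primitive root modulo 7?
ord_7(3) divides 6. For each prime q|6: 3^{3}≡6, 3^{2}≡2, none ≡ 1. So 3 has order 6 and is a primitive root mod 7.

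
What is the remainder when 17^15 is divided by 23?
By repeated squaring (mod 23): 17^{1}≡17, 17^{2}≡13, 17^{4}≡8, 17^{8}≡18. Then 17^{15} = 17^{8+4+2+1} ≡ 18 × 8 × 13 × 17 ≡ 15 (mod 23)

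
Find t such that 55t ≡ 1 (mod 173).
Since 173 is prime, by Fermat 55^(-1) ≡ 55^{171} ≡ 151 (mod 173). Verify: 55 × 151 = 8305 ≡ 1 (mod 173)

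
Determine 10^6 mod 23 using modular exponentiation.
By repeated squaring mod 23: 10^{1}≡10, 10^{2}≡8, 10^{4}≡18. Then 10^{6} = 10^{4+2} ≡ 18 × 8 ≡ 6 mod 23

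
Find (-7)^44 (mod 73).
By repeated squaring (mod 73): (-7)^{1}≡66, (-7)^{2}≡49, (-7)^{4}≡65, (-7)^{8}≡64, (-7)^{16}≡8, (-7)^{32}≡64. Then (-7)^{44} = (-7)^{32+8+4} ≡ 64 × 64 × 65 ≡ 9 (mod 73)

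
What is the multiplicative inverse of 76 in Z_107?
Since 107 is prime, by Fermat 76^(-1) ≡ 76^{105} ≡ 69 mod 107. Verify: 76 × 69 = 5244 ≡ 1 mod 107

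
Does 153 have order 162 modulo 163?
ord_163(153) divides 162. For each prime q|162: 153^{81}≡162, 153^{54}≡104, none ≡ 1. So 153 has order 162 and is a primitive root mod 163.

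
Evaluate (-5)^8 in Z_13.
By repeated squaring (mod 13): (-5)^{1}≡8, (-5)^{2}≡12, (-5)^{4}≡1, (-5)^{8}≡1. So (-5)^{8} ≡ 1 (mod 13)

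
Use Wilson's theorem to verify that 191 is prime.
(190)! mod 191 = 190. Since this equals -1 (mod 191), Wilson confirms 191 is prime.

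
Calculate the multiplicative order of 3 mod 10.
Powers of 3 mod 10: 3^1≡3, 3^2≡9, 3^3≡7, 3^4≡1. ord_10(3) = 4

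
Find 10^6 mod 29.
By repeated squaring mod 29: 10^{1}≡10, 10^{2}≡13, 10^{4}≡24. Then 10^{6} = 10^{4+2} ≡ 24 × 13 ≡ 22 mod 29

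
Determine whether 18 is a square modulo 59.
By Euler's criterion: 18^{29} ≡ 58 (mod 59). Since this equals -1 (≡ 58), 18 is not a QR.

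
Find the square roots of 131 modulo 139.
The square roots of 131 mod 139 are 100 and 39. Verify: 100² = 10000 ≡ 131 (mod 139)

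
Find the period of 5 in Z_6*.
Powers of 5 mod 6: 5^1≡5, 5^2≡1. ord_6(5) = 2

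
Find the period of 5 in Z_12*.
Powers of 5 mod 12: 5^1≡5, 5^2≡1. So the order of 5 is 2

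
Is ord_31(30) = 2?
Powers of 30 mod 31: 30^1≡30, 30^2≡1. First k with 30^k≡1 is k=2. Yes, ord_31(30) = 2.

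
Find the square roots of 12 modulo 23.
The square roots of 12 mod 23 are 9 and 14. Verify: 9² = 81 ≡ 12 mod 23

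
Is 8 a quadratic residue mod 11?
By Euler's criterion: 8^{5} ≡ 10 (mod 11). Since this equals -1 (≡ 10), 8 is not a QR.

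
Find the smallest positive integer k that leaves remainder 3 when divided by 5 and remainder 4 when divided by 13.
M = 5 × 13 = 65. M₁ = 13, y₁ ≡ 2 (mod 5). M₂ = 5, y₂ ≡ 8 (mod 13). k = 3×13×2 + 4×5×8 ≡ 43 (mod 65)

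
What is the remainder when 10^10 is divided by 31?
By repeated squaring mod 31: 10^{1}≡10, 10^{2}≡7, 10^{4}≡18, 10^{8}≡14. Then 10^{10} = 10^{8+2} ≡ 14 × 7 ≡ 5 mod 31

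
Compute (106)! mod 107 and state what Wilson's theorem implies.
(106)! mod 107 = 106. Since this equals -1 (mod 107), Wilson confirms 107 is prime.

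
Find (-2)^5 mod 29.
By repeated squaring mod 29: (-2)^{1}≡27, (-2)^{2}≡4, (-2)^{4}≡16. Then (-2)^{5} = (-2)^{4+1} ≡ 16 × 27 ≡ 26 mod 29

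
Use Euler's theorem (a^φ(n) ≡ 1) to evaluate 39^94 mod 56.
By Euler: 39^{24} ≡ 1 (mod 56) since gcd(39, 56) = 1. 94 = 3×24 + 22. So 39^{94} ≡ 39^{22} ≡ 25 (mod 56)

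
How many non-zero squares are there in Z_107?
For prime 107, there are (p-1)/2 = (107-1)/2 = 53 quadratic residues (excluding 0).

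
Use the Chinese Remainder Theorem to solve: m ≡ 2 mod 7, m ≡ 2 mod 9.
M = 7 × 9 = 63. M₁ = 9, y₁ ≡ 4 mod 7. M₂ = 7, y₂ ≡ 4 mod 9. m = 2×9×4 + 2×7×4 ≡ 2 mod 63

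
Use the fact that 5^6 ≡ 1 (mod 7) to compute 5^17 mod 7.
By Fermat: 5^{6} ≡ 1 (mod 7). 17 = 2×6 + 5. So 5^{17} ≡ 5^{5} ≡ 3 (mod 7)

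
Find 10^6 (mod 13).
By repeated squaring (mod 13): 10^{1}≡10, 10^{2}≡9, 10^{4}≡3. Then 10^{6} = 10^{4+2} ≡ 3 × 9 ≡ 1 (mod 13)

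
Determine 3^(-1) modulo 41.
Since 41 is prime, by Fermat 3^(-1) ≡ 3^{39} ≡ 14 (mod 41). Verify: 3 × 14 = 42 ≡ 1 (mod 41)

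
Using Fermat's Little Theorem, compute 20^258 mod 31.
By Fermat: 20^{30} ≡ 1 (mod 31). 258 ≡ 18 (mod 30). So 20^{258} ≡ 20^{18} ≡ 2 (mod 31)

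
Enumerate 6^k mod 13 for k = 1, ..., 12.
6^1, 6^2, ..., 6^{12} mod 13: [6, 10, 8, 9, 2, 12, 7, 3, 5, 4, 11, 1]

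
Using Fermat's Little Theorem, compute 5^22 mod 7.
By Fermat: 5^{6} ≡ 1 mod 7. 22 = 3×6 + 4. So 5^{22} ≡ 5^{4} ≡ 2 mod 7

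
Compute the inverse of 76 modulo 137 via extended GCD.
Extended GCD: 76(-9) + 137(5) = 1. So 76^(-1) ≡ -9 ≡ 128 (mod 137). Verify: 76 × 128 = 9728 ≡ 1 (mod 137)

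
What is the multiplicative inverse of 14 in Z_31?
Since 31 is prime, by Fermat 14^(-1) ≡ 14^{29} ≡ 20 mod 31. Verify: 14 × 20 = 280 ≡ 1 mod 31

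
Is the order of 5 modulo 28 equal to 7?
Powers of 5 mod 28: 5^1≡5, 5^2≡25, 5^3≡13, 5^4≡9, 5^5≡17, 5^6≡1. Already 5^6≡1, so the order is 6 < 7. No, the actual order is 6.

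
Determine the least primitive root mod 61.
g = 2. For each prime q|60: 2^{30}≡60, 2^{20}≡47, 2^{12}≡9, none ≡ 1, so ord_61(2) = 60 and 2 is a primitive root.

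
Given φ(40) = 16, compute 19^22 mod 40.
By Euler: 19^{16} ≡ 1 mod 40 since gcd(19, 40) = 1. 22 = 1×16 + 6. So 19^{22} ≡ 19^{6} ≡ 1 mod 40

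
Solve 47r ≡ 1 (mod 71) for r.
Since 71 is prime, by Fermat 47^(-1) ≡ 47^{69} ≡ 68 (mod 71). Verify: 47 × 68 = 3196 ≡ 1 (mod 71)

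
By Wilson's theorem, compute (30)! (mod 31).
By Wilson's theorem, (30)! ≡ -1 ≡ 30 (mod 31)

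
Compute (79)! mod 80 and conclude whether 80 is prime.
(79)! mod 80 = 0. Since 0 ≢ -1 mod 80, 80 is not prime.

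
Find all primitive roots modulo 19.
There are φ(18) = 6 primitive roots mod 19: {2, 3, 10, 13, 14, 15}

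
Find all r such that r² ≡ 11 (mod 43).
The square roots of 11 mod 43 are 21 and 22. Verify: 21² = 441 ≡ 11 (mod 43)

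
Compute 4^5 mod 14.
By repeated squaring (mod 14): 4^{1}≡4, 4^{2}≡2, 4^{4}≡4. Then 4^{5} = 4^{4+1} ≡ 4 × 4 ≡ 2 (mod 14)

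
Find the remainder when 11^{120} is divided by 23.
By Fermat: 11^{22} ≡ 1 (mod 23). 120 = 5×22 + 10. So 11^{120} ≡ 11^{10} ≡ 2 (mod 23)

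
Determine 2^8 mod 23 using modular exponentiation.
By repeated squaring (mod 23): 2^{1}≡2, 2^{2}≡4, 2^{4}≡16, 2^{8}≡3. So 2^{8} ≡ 3 (mod 23)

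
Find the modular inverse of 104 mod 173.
Since 173 is prime, by Fermat 104^(-1) ≡ 104^{171} ≡ 5 (mod 173). Verify: 104 × 5 = 520 ≡ 1 (mod 173)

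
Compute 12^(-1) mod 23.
Since 23 is prime, by Fermat 12^(-1) ≡ 12^{21} ≡ 2 mod 23. Verify: 12 × 2 = 24 ≡ 1 mod 23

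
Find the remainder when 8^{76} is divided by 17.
By Fermat: 8^{16} ≡ 1 (mod 17). 76 = 4×16 + 12. So 8^{76} ≡ 8^{12} ≡ 16 (mod 17)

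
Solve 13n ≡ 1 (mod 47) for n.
Since 47 is prime, by Fermat 13^(-1) ≡ 13^{45} ≡ 29 (mod 47). Verify: 13 × 29 = 377 ≡ 1 (mod 47)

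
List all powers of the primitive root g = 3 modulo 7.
3^1, 3^2, ..., 3^{6} mod 7: [3, 2, 6, 4, 5, 1]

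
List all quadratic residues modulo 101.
Squares in Z_101*: {1, 4, 5, 6, 9, 13, 14, 16, 17, 19, 20, 21, 22, 23, 24, 25, 30, 31, 33, 36, 37, 43, 45, 47, 49, 52, 54, 56, 58, 64, 65, 68, 70, 71, 76, 77, 78, 79, 80, 81, 82, 84, 85, 87, 88, 92, 95, 96, 97, 100}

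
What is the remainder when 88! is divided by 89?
By Wilson's theorem, (88)! ≡ -1 ≡ 88 (mod 89)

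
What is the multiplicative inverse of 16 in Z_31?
Since 31 is prime, by Fermat 16^(-1) ≡ 16^{29} ≡ 2 (mod 31). Verify: 16 × 2 = 32 ≡ 1 (mod 31)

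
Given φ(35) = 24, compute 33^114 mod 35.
By Euler: 33^{24} ≡ 1 mod 35 since gcd(33, 35) = 1. 114 = 4×24 + 18. So 33^{114} ≡ 33^{18} ≡ 29 mod 35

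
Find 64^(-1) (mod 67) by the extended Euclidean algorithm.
Extended GCD: 64(22) + 67(-21) = 1. So 64^(-1) ≡ 22 (mod 67). Verify: 64 × 22 = 1408 ≡ 1 (mod 67)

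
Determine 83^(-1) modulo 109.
Since 109 is prime, by Fermat 83^(-1) ≡ 83^{107} ≡ 88 mod 109. Verify: 83 × 88 = 7304 ≡ 1 mod 109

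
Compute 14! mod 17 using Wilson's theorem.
(16)! = (14)! × (15) × (16) ≡ -1 mod 17. So (14)! ≡ -1 × [(16)(15)]^(-1) ≡ 8 mod 17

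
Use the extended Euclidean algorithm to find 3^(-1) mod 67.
Extended GCD: 3(-22) + 67(1) = 1. So 3^(-1) ≡ -22 ≡ 45 mod 67. Verify: 3 × 45 = 135 ≡ 1 mod 67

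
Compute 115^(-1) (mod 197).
Since 197 is prime, by Fermat 115^(-1) ≡ 115^{195} ≡ 12 (mod 197). Verify: 115 × 12 = 1380 ≡ 1 (mod 197)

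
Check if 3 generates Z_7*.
ord_7(3) divides 6. For each prime q|6: 3^{3}≡6, 3^{2}≡2, none ≡ 1. So 3 has order 6 and is a primitive root mod 7.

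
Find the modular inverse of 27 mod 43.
Since 43 is prime, by Fermat 27^(-1) ≡ 27^{41} ≡ 8 mod 43. Verify: 27 × 8 = 216 ≡ 1 mod 43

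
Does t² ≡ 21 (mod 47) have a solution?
By Euler's criterion: 21^{23} ≡ 1 (mod 47). Since this equals 1, 21 is a QR.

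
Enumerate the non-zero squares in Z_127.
QRs mod 127: {1, 2, 4, 8, 9, 11, 13, 15, 16, 17, 18, 19, 21, 22, 25, 26, 30, 31, 32, 34, 35, 36, 37, 38, 41, 42, 44, 47, 49, 50, 52, 60, 61, 62, 64, 68, 69, 70, 71, 72, 73, 74, 76, 79, 81, 82, 84, 87, 88, 94, 98, 99, 100, 103, 104, 107, 113, 115, 117, 120, 121, 122, 124}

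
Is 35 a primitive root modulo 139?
35^{69} ≡ 1 (mod 139) and 69 < 138, so ord_139(35) = 69 ≠ 138 and 35 is not a primitive root.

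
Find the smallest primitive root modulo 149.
g = 2. For each prime q|148: 2^{74}≡148, 2^{4}≡16, none ≡ 1, so ord_149(2) = 148 and 2 is a primitive root.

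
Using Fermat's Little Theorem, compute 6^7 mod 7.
By Fermat: 6^{6} ≡ 1 mod 7. So 6^{7} = 6^{6} · 6^{1} ≡ 6^{1} ≡ 6 mod 7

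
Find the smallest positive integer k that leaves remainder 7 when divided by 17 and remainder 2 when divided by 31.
M = 17 × 31 = 527. M₁ = 31, y₁ ≡ 11 mod 17. M₂ = 17, y₂ ≡ 11 mod 31. k = 7×31×11 + 2×17×11 ≡ 126 mod 527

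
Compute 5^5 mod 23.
By repeated squaring mod 23: 5^{1}≡5, 5^{2}≡2, 5^{4}≡4. Then 5^{5} = 5^{4+1} ≡ 4 × 5 ≡ 20 mod 23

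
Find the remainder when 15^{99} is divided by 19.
By Fermat: 15^{18} ≡ 1 (mod 19). 99 = 5×18 + 9. So 15^{99} ≡ 15^{9} ≡ 18 (mod 19)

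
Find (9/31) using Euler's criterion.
(9/31) = 9^{15} mod 31 = 1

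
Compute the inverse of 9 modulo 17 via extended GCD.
Extended GCD: 9(2) + 17(-1) = 1. So 9^(-1) ≡ 2 mod 17. Verify: 9 × 2 = 18 ≡ 1 mod 17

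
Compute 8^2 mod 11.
8^{2} = 64 ≡ 9 mod 11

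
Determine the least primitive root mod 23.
g = 5. Powers: [5, 2, 10, 4, 20, 8, 17, 16, 11, ...] generates all 22 non-zero residues.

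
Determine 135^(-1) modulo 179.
Since 179 is prime, by Fermat 135^(-1) ≡ 135^{177} ≡ 61 (mod 179). Verify: 135 × 61 = 8235 ≡ 1 (mod 179)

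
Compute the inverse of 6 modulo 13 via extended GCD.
Extended GCD: 6(-2) + 13(1) = 1. So 6^(-1) ≡ -2 ≡ 11 mod 13. Verify: 6 × 11 = 66 ≡ 1 mod 13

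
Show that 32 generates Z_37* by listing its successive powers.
32^1, 32^2, ..., 32^{36} mod 37: [32, 25, 23, 33, 20, 11, 19, 16, 31, 30, 35, 10, 24, 28, 8, 34, 15, 36, 5, 12, 14, 4, 17, 26, 18, 21, 6, 7, 2, 27, 13, 9, 29, 3, 22, 1]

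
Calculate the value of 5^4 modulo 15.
5^{4} = 625 ≡ 10 mod 15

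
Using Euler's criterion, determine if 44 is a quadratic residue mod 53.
By Euler's criterion: 44^{26} ≡ 1 (mod 53). Since this equals 1, 44 is a QR.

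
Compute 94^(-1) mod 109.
Since 109 is prime, by Fermat 94^(-1) ≡ 94^{107} ≡ 29 mod 109. Verify: 94 × 29 = 2726 ≡ 1 mod 109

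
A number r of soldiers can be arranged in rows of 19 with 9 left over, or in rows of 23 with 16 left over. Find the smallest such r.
M = 19 × 23 = 437. M₁ = 23, y₁ ≡ 5 mod 19. M₂ = 19, y₂ ≡ 17 mod 23. r = 9×23×5 + 16×19×17 ≡ 85 mod 437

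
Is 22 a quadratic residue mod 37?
By Euler's criterion: 22^{18} ≡ 36 (mod 37). Since this equals -1 (≡ 36), 22 is not a QR.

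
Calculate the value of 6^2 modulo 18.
6^{2} = 36 ≡ 0 mod 18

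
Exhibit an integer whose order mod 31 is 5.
2 has order 5 mod 31 since 2^{5} ≡ 1 mod 31 and no smaller power works.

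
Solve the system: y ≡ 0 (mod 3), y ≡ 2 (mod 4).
M = 3 × 4 = 12. M₁ = 4, y₁ ≡ 1 (mod 3). M₂ = 3, y₂ ≡ 3 (mod 4). y = 0×4×1 + 2×3×3 ≡ 6 (mod 12)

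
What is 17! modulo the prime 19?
(18)! = (17)! × (18) ≡ -1 (mod 19). So (17)! ≡ -1 × (18)^(-1) ≡ (-1)×(-1) = 1 (mod 19)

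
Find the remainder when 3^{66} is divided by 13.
By Fermat: 3^{12} ≡ 1 mod 13. 66 = 5×12 + 6. So 3^{66} ≡ 3^{6} ≡ 1 mod 13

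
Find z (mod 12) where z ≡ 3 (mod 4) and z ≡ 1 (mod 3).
M = 4 × 3 = 12. M₁ = 3, y₁ ≡ 3 (mod 4). M₂ = 4, y₂ ≡ 1 (mod 3). z = 3×3×3 + 1×4×1 ≡ 7 (mod 12)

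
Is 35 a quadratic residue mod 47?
By Euler's criterion: 35^{23} ≡ 46 (mod 47). Since this equals -1 (≡ 46), 35 is not a QR.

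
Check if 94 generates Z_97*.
94^{48} ≡ 1 (mod 97) and 48 < 96, so ord_97(94) = 48 ≠ 96 and 94 is not a primitive root.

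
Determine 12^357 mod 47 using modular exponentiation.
Using Fermat: 12^{46} ≡ 1 (mod 47). 357 ≡ 35 (mod 46). So 12^{357} ≡ 12^{35} ≡ 24 (mod 47)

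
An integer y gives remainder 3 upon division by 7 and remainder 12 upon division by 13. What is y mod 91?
M = 7 × 13 = 91. M₁ = 13, y₁ ≡ 6 mod 7. M₂ = 7, y₂ ≡ 2 mod 13. y = 3×13×6 + 12×7×2 ≡ 38 mod 91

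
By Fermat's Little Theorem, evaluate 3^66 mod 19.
By Fermat: 3^{18} ≡ 1 mod 19. 66 = 3×18 + 12. So 3^{66} ≡ 3^{12} ≡ 11 mod 19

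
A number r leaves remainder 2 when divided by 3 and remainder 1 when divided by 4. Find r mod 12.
M = 3 × 4 = 12. M₁ = 4, y₁ ≡ 1 mod 3. M₂ = 3, y₂ ≡ 3 mod 4. r = 2×4×1 + 1×3×3 ≡ 5 mod 12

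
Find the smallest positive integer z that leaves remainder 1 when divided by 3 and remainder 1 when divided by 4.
M = 3 × 4 = 12. M₁ = 4, y₁ ≡ 1 mod 3. M₂ = 3, y₂ ≡ 3 mod 4. z = 1×4×1 + 1×3×3 ≡ 1 mod 12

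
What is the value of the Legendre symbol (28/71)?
(28/71) = 28^{35} mod 71 = -1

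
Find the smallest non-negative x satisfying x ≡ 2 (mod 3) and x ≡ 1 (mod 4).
M = 3 × 4 = 12. M₁ = 4, y₁ ≡ 1 (mod 3). M₂ = 3, y₂ ≡ 3 (mod 4). x = 2×4×1 + 1×3×3 ≡ 5 (mod 12)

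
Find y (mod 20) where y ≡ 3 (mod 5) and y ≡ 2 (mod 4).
M = 5 × 4 = 20. M₁ = 4, y₁ ≡ 4 (mod 5). M₂ = 5, y₂ ≡ 1 (mod 4). y = 3×4×4 + 2×5×1 ≡ 18 (mod 20)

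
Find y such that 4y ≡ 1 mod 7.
Since 7 is prime, by Fermat 4^(-1) ≡ 4^{5} ≡ 2 mod 7. Verify: 4 × 2 = 8 ≡ 1 mod 7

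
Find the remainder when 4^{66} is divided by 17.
By Fermat: 4^{16} ≡ 1 (mod 17). 66 = 4×16 + 2. So 4^{66} ≡ 4^{2} ≡ 16 (mod 17)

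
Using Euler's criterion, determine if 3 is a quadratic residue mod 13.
By Euler's criterion: 3^{6} ≡ 1 (mod 13). Since this equals 1, 3 is a QR.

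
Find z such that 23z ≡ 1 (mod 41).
Since 41 is prime, by Fermat 23^(-1) ≡ 23^{39} ≡ 25 (mod 41). Verify: 23 × 25 = 575 ≡ 1 (mod 41)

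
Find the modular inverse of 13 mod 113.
Since 113 is prime, by Fermat 13^(-1) ≡ 13^{111} ≡ 87 mod 113. Verify: 13 × 87 = 1131 ≡ 1 mod 113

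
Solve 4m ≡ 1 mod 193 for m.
Since 193 is prime, by Fermat 4^(-1) ≡ 4^{191} ≡ 145 mod 193. Verify: 4 × 145 = 580 ≡ 1 mod 193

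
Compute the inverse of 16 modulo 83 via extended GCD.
Extended GCD: 16(26) + 83(-5) = 1. So 16^(-1) ≡ 26 (mod 83). Verify: 16 × 26 = 416 ≡ 1 (mod 83)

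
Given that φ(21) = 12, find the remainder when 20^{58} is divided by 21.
By Euler: 20^{12} ≡ 1 (mod 21) since gcd(20, 21) = 1. 58 = 4×12 + 10. So 20^{58} ≡ 20^{10} ≡ 1 (mod 21)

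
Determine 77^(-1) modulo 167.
Since 167 is prime, by Fermat 77^(-1) ≡ 77^{165} ≡ 154 (mod 167). Verify: 77 × 154 = 11858 ≡ 1 (mod 167)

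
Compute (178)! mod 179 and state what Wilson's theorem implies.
(178)! mod 179 = 178. Since this equals -1 (mod 179), Wilson confirms 179 is prime.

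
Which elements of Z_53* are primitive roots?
There are φ(52) = 24 primitive roots mod 53: {2, 3, 5, 8, 12, 14, 18, 19, 20, 21, 22, 26, 27, 31, 32, 33, 34, 35, 39, 41, 45, 48, 50, 51}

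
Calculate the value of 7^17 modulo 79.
By repeated squaring mod 79: 7^{1}≡7, 7^{2}≡49, 7^{4}≡31, 7^{8}≡13, 7^{16}≡11. Then 7^{17} = 7^{16+1} ≡ 11 × 7 ≡ 77 mod 79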